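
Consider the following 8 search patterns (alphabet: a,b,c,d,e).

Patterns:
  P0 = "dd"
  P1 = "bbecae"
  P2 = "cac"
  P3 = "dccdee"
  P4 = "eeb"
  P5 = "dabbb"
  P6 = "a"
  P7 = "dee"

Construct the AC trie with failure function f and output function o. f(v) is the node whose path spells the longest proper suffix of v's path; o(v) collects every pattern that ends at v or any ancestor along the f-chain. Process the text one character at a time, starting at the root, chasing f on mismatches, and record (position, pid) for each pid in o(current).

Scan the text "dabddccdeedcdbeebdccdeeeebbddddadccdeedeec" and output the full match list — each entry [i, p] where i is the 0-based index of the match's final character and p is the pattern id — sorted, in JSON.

Build automaton:
Trie (insert patterns):
  n0 'ε': a→24 b→3 c→9 d→1 e→17
  n1 'd': a→20 c→12 d→2 e→25
  n2 'dd': ·  [P0 ends]
  n3 'b': b→4
  n4 'bb': e→5
  n5 'bbe': c→6
  n6 'bbec': a→7
  n7 'bbeca': e→8
  n8 'bbecae': ·  [P1 ends]
  n9 'c': a→10
  n10 'ca': c→11
  n11 'cac': ·  [P2 ends]
  n12 'dc': c→13
  n13 'dcc': d→14
  n14 'dccd': e→15
  n15 'dccde': e→16
  n16 'dccdee': ·  [P3 ends]
  n17 'e': e→18
  n18 'ee': b→19
  n19 'eeb': ·  [P4 ends]
  n20 'da': b→21
  n21 'dab': b→22
  n22 'dabb': b→23
  n23 'dabbb': ·  [P5 ends]
  n24 'a': ·  [P6 ends]
  n25 'de': e→26
  n26 'dee': ·  [P7 ends]

BFS fail/out derivation:
  fail(1) 'd': from fail(0)=0 chase 'd': 0 ⇒ 0;  out=∅∪out(0)=∅
  fail(3) 'b': from fail(0)=0 chase 'b': 0 ⇒ 0;  out=∅∪out(0)=∅
  fail(9) 'c': from fail(0)=0 chase 'c': 0 ⇒ 0;  out=∅∪out(0)=∅
  fail(17) 'e': from fail(0)=0 chase 'e': 0 ⇒ 0;  out=∅∪out(0)=∅
  fail(24) 'a': from fail(0)=0 chase 'a': 0 ⇒ 0;  out={6}∪out(0)={6}
  fail(2) 'dd': from fail(1)=0 chase 'd': 0 ⇒ 1;  out={0}∪out(1)={0}
  fail(4) 'bb': from fail(3)=0 chase 'b': 0 ⇒ 3;  out=∅∪out(3)=∅
  fail(10) 'ca': from fail(9)=0 chase 'a': 0 ⇒ 24;  out=∅∪out(24)={6}
  fail(12) 'dc': from fail(1)=0 chase 'c': 0 ⇒ 9;  out=∅∪out(9)=∅
  fail(18) 'ee': from fail(17)=0 chase 'e': 0 ⇒ 17;  out=∅∪out(17)=∅
  fail(20) 'da': from fail(1)=0 chase 'a': 0 ⇒ 24;  out=∅∪out(24)={6}
  fail(25) 'de': from fail(1)=0 chase 'e': 0 ⇒ 17;  out=∅∪out(17)=∅
  fail(5) 'bbe': from fail(4)=3 chase 'e': 3→0 ⇒ 17;  out=∅∪out(17)=∅
  fail(11) 'cac': from fail(10)=24 chase 'c': 24→0 ⇒ 9;  out={2}∪out(9)={2}
  fail(13) 'dcc': from fail(12)=9 chase 'c': 9→0 ⇒ 9;  out=∅∪out(9)=∅
  fail(19) 'eeb': from fail(18)=17 chase 'b': 17→0 ⇒ 3;  out={4}∪out(3)={4}
  fail(21) 'dab': from fail(20)=24 chase 'b': 24→0 ⇒ 3;  out=∅∪out(3)=∅
  fail(26) 'dee': from fail(25)=17 chase 'e': 17 ⇒ 18;  out={7}∪out(18)={7}
  fail(6) 'bbec': from fail(5)=17 chase 'c': 17→0 ⇒ 9;  out=∅∪out(9)=∅
  fail(14) 'dccd': from fail(13)=9 chase 'd': 9→0 ⇒ 1;  out=∅∪out(1)=∅
  fail(22) 'dabb': from fail(21)=3 chase 'b': 3 ⇒ 4;  out=∅∪out(4)=∅
  fail(7) 'bbeca': from fail(6)=9 chase 'a': 9 ⇒ 10;  out=∅∪out(10)={6}
  fail(15) 'dccde': from fail(14)=1 chase 'e': 1 ⇒ 25;  out=∅∪out(25)=∅
  fail(23) 'dabbb': from fail(22)=4 chase 'b': 4→3 ⇒ 4;  out={5}∪out(4)={5}
  fail(8) 'bbecae': from fail(7)=10 chase 'e': 10→24→0 ⇒ 17;  out={1}∪out(17)={1}
  fail(16) 'dccdee': from fail(15)=25 chase 'e': 25 ⇒ 26;  out={3}∪out(26)={3,7}

Text stream:
[0] read 'd'  n0⇒n1
[1] read 'a'  n1⇒n20  emit P6@[1:1]
[2] read 'b'  n20⇒n21
[3] read 'd'  n21⇒n1 ·f
[4] read 'd'  n1⇒n2  emit P0@[3:4]
[5] read 'c'  n2⇒n12 ·f
[6] read 'c'  n12⇒n13
[7] read 'd'  n13⇒n14
[8] read 'e'  n14⇒n15
[9] read 'e'  n15⇒n16  emit P3@[4:9],P7@[7:9]
[10] read 'd'  n16⇒n1 ·f
[11] read 'c'  n1⇒n12
[12] read 'd'  n12⇒n1 ·f
[13] read 'b'  n1⇒n3 ·f
[14] read 'e'  n3⇒n17 ·f
[15] read 'e'  n17⇒n18
[16] read 'b'  n18⇒n19  emit P4@[14:16]
[17] read 'd'  n19⇒n1 ·f
[18] read 'c'  n1⇒n12
[19] read 'c'  n12⇒n13
[20] read 'd'  n13⇒n14
[21] read 'e'  n14⇒n15
[22] read 'e'  n15⇒n16  emit P3@[17:22],P7@[20:22]
[23] read 'e'  n16⇒n18 ·f
[24] read 'e'  n18⇒n18 ·f
[25] read 'b'  n18⇒n19  emit P4@[23:25]
[26] read 'b'  n19⇒n4 ·f
[27] read 'd'  n4⇒n1 ·f
[28] read 'd'  n1⇒n2  emit P0@[27:28]
[29] read 'd'  n2⇒n2 ·f  emit P0@[28:29]
[30] read 'd'  n2⇒n2 ·f  emit P0@[29:30]
[31] read 'a'  n2⇒n20 ·f  emit P6@[31:31]
[32] read 'd'  n20⇒n1 ·f
[33] read 'c'  n1⇒n12
[34] read 'c'  n12⇒n13
[35] read 'd'  n13⇒n14
[36] read 'e'  n14⇒n15
[37] read 'e'  n15⇒n16  emit P3@[32:37],P7@[35:37]
[38] read 'd'  n16⇒n1 ·f
[39] read 'e'  n1⇒n25
[40] read 'e'  n25⇒n26  emit P7@[38:40]
[41] read 'c'  n26⇒n9 ·f

Result: [[1,6],[4,0],[9,3],[9,7],[16,4],[22,3],[22,7],[25,4],[28,0],[29,0],[30,0],[31,6],[37,3],[37,7],[40,7]]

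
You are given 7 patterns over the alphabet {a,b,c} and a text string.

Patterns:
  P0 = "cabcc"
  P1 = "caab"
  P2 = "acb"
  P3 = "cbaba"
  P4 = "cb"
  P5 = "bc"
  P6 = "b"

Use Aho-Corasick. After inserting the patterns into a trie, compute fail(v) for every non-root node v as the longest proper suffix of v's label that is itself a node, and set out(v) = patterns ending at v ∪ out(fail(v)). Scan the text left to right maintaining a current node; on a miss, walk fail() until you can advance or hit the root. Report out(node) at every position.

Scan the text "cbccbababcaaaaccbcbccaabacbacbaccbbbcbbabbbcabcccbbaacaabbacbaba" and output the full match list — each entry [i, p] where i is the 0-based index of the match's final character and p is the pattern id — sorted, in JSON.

Construct AC machine:
Trie nodes:
  0='ε' goto a→8 b→15 c→1
  1='c' goto a→2 b→11
  2='ca' goto a→6 b→3
  3='cab' goto c→4
  4='cabc' goto c→5
  5='cabcc' goto ·  ←P0
  6='caa' goto b→7
  7='caab' goto ·  ←P1
  8='a' goto c→9
  9='ac' goto b→10
  10='acb' goto ·  ←P2
  11='cb' goto a→12  ←P4
  12='cba' goto b→13
  13='cbab' goto a→14
  14='cbaba' goto ·  ←P3
  15='b' goto c→16  ←P6
  16='bc' goto ·  ←P5

BFS fail/out derivation:
  fail(1) 'c': from fail(0)=0 chase 'c': 0 ⇒ 0;  out=∅∪out(0)=∅
  fail(8) 'a': from fail(0)=0 chase 'a': 0 ⇒ 0;  out=∅∪out(0)=∅
  fail(15) 'b': from fail(0)=0 chase 'b': 0 ⇒ 0;  out={6}∪out(0)={6}
  fail(2) 'ca': from fail(1)=0 chase 'a': 0 ⇒ 8;  out=∅∪out(8)=∅
  fail(9) 'ac': from fail(8)=0 chase 'c': 0 ⇒ 1;  out=∅∪out(1)=∅
  fail(11) 'cb': from fail(1)=0 chase 'b': 0 ⇒ 15;  out={4}∪out(15)={4,6}
  fail(16) 'bc': from fail(15)=0 chase 'c': 0 ⇒ 1;  out={5}∪out(1)={5}
  fail(3) 'cab': from fail(2)=8 chase 'b': 8→0 ⇒ 15;  out=∅∪out(15)={6}
  fail(6) 'caa': from fail(2)=8 chase 'a': 8→0 ⇒ 8;  out=∅∪out(8)=∅
  fail(10) 'acb': from fail(9)=1 chase 'b': 1 ⇒ 11;  out={2}∪out(11)={2,4,6}
  fail(12) 'cba': from fail(11)=15 chase 'a': 15→0 ⇒ 8;  out=∅∪out(8)=∅
  fail(4) 'cabc': from fail(3)=15 chase 'c': 15 ⇒ 16;  out=∅∪out(16)={5}
  fail(7) 'caab': from fail(6)=8 chase 'b': 8→0 ⇒ 15;  out={1}∪out(15)={1,6}
  fail(13) 'cbab': from fail(12)=8 chase 'b': 8→0 ⇒ 15;  out=∅∪out(15)={6}
  fail(5) 'cabcc': from fail(4)=16 chase 'c': 16→1→0 ⇒ 1;  out={0}∪out(1)={0}
  fail(14) 'cbaba': from fail(13)=15 chase 'a': 15→0 ⇒ 8;  out={3}∪out(8)={3}

Scan:
pos 0 'c': at 1
pos 1 'b': at 11  ** P4@[0:1],P6@[1:1]
pos 2 'c': at 16 ·f  ** P5@[1:2]
pos 3 'c': at 1 ·f
pos 4 'b': at 11  ** P4@[3:4],P6@[4:4]
pos 5 'a': at 12
pos 6 'b': at 13  ** P6@[6:6]
pos 7 'a': at 14  ** P3@[3:7]
pos 8 'b': at 15 ·f  ** P6@[8:8]
pos 9 'c': at 16  ** P5@[8:9]
pos 10 'a': at 2 ·f
pos 11 'a': at 6
pos 12 'a': at 8 ·f
pos 13 'a': at 8 ·f
pos 14 'c': at 9
pos 15 'c': at 1 ·f
pos 16 'b': at 11  ** P4@[15:16],P6@[16:16]
pos 17 'c': at 16 ·f  ** P5@[16:17]
pos 18 'b': at 11 ·f  ** P4@[17:18],P6@[18:18]
pos 19 'c': at 16 ·f  ** P5@[18:19]
pos 20 'c': at 1 ·f
pos 21 'a': at 2
pos 22 'a': at 6
pos 23 'b': at 7  ** P1@[20:23],P6@[23:23]
pos 24 'a': at 8 ·f
pos 25 'c': at 9
pos 26 'b': at 10  ** P2@[24:26],P4@[25:26],P6@[26:26]
pos 27 'a': at 12 ·f
pos 28 'c': at 9 ·f
pos 29 'b': at 10  ** P2@[27:29],P4@[28:29],P6@[29:29]
pos 30 'a': at 12 ·f
pos 31 'c': at 9 ·f
pos 32 'c': at 1 ·f
pos 33 'b': at 11  ** P4@[32:33],P6@[33:33]
pos 34 'b': at 15 ·f  ** P6@[34:34]
pos 35 'b': at 15 ·f  ** P6@[35:35]
pos 36 'c': at 16  ** P5@[35:36]
pos 37 'b': at 11 ·f  ** P4@[36:37],P6@[37:37]
pos 38 'b': at 15 ·f  ** P6@[38:38]
pos 39 'a': at 8 ·f
pos 40 'b': at 15 ·f  ** P6@[40:40]
pos 41 'b': at 15 ·f  ** P6@[41:41]
pos 42 'b': at 15 ·f  ** P6@[42:42]
pos 43 'c': at 16  ** P5@[42:43]
pos 44 'a': at 2 ·f
pos 45 'b': at 3  ** P6@[45:45]
pos 46 'c': at 4  ** P5@[45:46]
pos 47 'c': at 5  ** P0@[43:47]
pos 48 'c': at 1 ·f
pos 49 'b': at 11  ** P4@[48:49],P6@[49:49]
pos 50 'b': at 15 ·f  ** P6@[50:50]
pos 51 'a': at 8 ·f
pos 52 'a': at 8 ·f
pos 53 'c': at 9
pos 54 'a': at 2 ·f
pos 55 'a': at 6
pos 56 'b': at 7  ** P1@[53:56],P6@[56:56]
pos 57 'b': at 15 ·f  ** P6@[57:57]
pos 58 'a': at 8 ·f
pos 59 'c': at 9
pos 60 'b': at 10  ** P2@[58:60],P4@[59:60],P6@[60:60]
pos 61 'a': at 12 ·f
pos 62 'b': at 13  ** P6@[62:62]
pos 63 'a': at 14  ** P3@[59:63]

Matches: [[1,4],[1,6],[2,5],[4,4],[4,6],[6,6],[7,3],[8,6],[9,5],[16,4],[16,6],[17,5],[18,4],[18,6],[19,5],[23,1],[23,6],[26,2],[26,4],[26,6],[29,2],[29,4],[29,6],[33,4],[33,6],[34,6],[35,6],[36,5],[37,4],[37,6],[38,6],[40,6],[41,6],[42,6],[43,5],[45,6],[46,5],[47,0],[49,4],[49,6],[50,6],[56,1],[56,6],[57,6],[60,2],[60,4],[60,6],[62,6],[63,3]]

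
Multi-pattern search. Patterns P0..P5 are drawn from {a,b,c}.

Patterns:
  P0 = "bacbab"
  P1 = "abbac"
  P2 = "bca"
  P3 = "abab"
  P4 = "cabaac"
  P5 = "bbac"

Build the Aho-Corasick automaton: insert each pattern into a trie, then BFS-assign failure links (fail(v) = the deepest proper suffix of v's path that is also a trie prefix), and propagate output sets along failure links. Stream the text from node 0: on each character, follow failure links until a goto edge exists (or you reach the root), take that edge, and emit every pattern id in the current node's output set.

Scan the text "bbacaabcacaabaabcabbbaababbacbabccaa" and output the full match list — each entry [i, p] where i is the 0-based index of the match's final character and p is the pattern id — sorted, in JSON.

Construct AC machine:
Trie (insert patterns):
  n0 'ε': a→7 b→1 c→16
  n1 'b': a→2 b→22 c→12
  n2 'ba': c→3
  n3 'bac': b→4
  n4 'bacb': a→5
  n5 'bacba': b→6
  n6 'bacbab': ·  [P0 ends]
  n7 'a': b→8
  n8 'ab': a→14 b→9
  n9 'abb': a→10
  n10 'abba': c→11
  n11 'abbac': ·  [P1 ends]
  n12 'bc': a→13
  n13 'bca': ·  [P2 ends]
  n14 'aba': b→15
  n15 'abab': ·  [P3 ends]
  n16 'c': a→17
  n17 'ca': b→18
  n18 'cab': a→19
  n19 'caba': a→20
  n20 'cabaa': c→21
  n21 'cabaac': ·  [P4 ends]
  n22 'bb': a→23
  n23 'bba': c→24
  n24 'bbac': ·  [P5 ends]

Failure links (BFS by depth):
  fail(1) 'b': from fail(0)=0 chase 'b': 0 ⇒ 0;  out=∅∪out(0)=∅
  fail(7) 'a': from fail(0)=0 chase 'a': 0 ⇒ 0;  out=∅∪out(0)=∅
  fail(16) 'c': from fail(0)=0 chase 'c': 0 ⇒ 0;  out=∅∪out(0)=∅
  fail(2) 'ba': from fail(1)=0 chase 'a': 0 ⇒ 7;  out=∅∪out(7)=∅
  fail(8) 'ab': from fail(7)=0 chase 'b': 0 ⇒ 1;  out=∅∪out(1)=∅
  fail(12) 'bc': from fail(1)=0 chase 'c': 0 ⇒ 16;  out=∅∪out(16)=∅
  fail(17) 'ca': from fail(16)=0 chase 'a': 0 ⇒ 7;  out=∅∪out(7)=∅
  fail(22) 'bb': from fail(1)=0 chase 'b': 0 ⇒ 1;  out=∅∪out(1)=∅
  fail(3) 'bac': from fail(2)=7 chase 'c': 7→0 ⇒ 16;  out=∅∪out(16)=∅
  fail(9) 'abb': from fail(8)=1 chase 'b': 1 ⇒ 22;  out=∅∪out(22)=∅
  fail(13) 'bca': from fail(12)=16 chase 'a': 16 ⇒ 17;  out={2}∪out(17)={2}
  fail(14) 'aba': from fail(8)=1 chase 'a': 1 ⇒ 2;  out=∅∪out(2)=∅
  fail(18) 'cab': from fail(17)=7 chase 'b': 7 ⇒ 8;  out=∅∪out(8)=∅
  fail(23) 'bba': from fail(22)=1 chase 'a': 1 ⇒ 2;  out=∅∪out(2)=∅
  fail(4) 'bacb': from fail(3)=16 chase 'b': 16→0 ⇒ 1;  out=∅∪out(1)=∅
  fail(10) 'abba': from fail(9)=22 chase 'a': 22 ⇒ 23;  out=∅∪out(23)=∅
  fail(15) 'abab': from fail(14)=2 chase 'b': 2→7 ⇒ 8;  out={3}∪out(8)={3}
  fail(19) 'caba': from fail(18)=8 chase 'a': 8 ⇒ 14;  out=∅∪out(14)=∅
  fail(24) 'bbac': from fail(23)=2 chase 'c': 2 ⇒ 3;  out={5}∪out(3)={5}
  fail(5) 'bacba': from fail(4)=1 chase 'a': 1 ⇒ 2;  out=∅∪out(2)=∅
  fail(11) 'abbac': from fail(10)=23 chase 'c': 23 ⇒ 24;  out={1}∪out(24)={1,5}
  fail(20) 'cabaa': from fail(19)=14 chase 'a': 14→2→7→0 ⇒ 7;  out=∅∪out(7)=∅
  fail(6) 'bacbab': from fail(5)=2 chase 'b': 2→7 ⇒ 8;  out={0}∪out(8)={0}
  fail(21) 'cabaac': from fail(20)=7 chase 'c': 7→0 ⇒ 16;  out={4}∪out(16)={4}

Text stream:
pos 0 'b': at 1
pos 1 'b': at 22
pos 2 'a': at 23
pos 3 'c': at 24  → match P5@[0:3]
pos 4 'a': at 17 ·f
pos 5 'a': at 7 ·f
pos 6 'b': at 8
pos 7 'c': at 12 ·f
pos 8 'a': at 13  → match P2@[6:8]
pos 9 'c': at 16 ·f
pos 10 'a': at 17
pos 11 'a': at 7 ·f
pos 12 'b': at 8
pos 13 'a': at 14
pos 14 'a': at 7 ·f
pos 15 'b': at 8
pos 16 'c': at 12 ·f
pos 17 'a': at 13  → match P2@[15:17]
pos 18 'b': at 18 ·f
pos 19 'b': at 9 ·f
pos 20 'b': at 22 ·f
pos 21 'a': at 23
pos 22 'a': at 7 ·f
pos 23 'b': at 8
pos 24 'a': at 14
pos 25 'b': at 15  → match P3@[22:25]
pos 26 'b': at 9 ·f
pos 27 'a': at 10
pos 28 'c': at 11  → match P1@[24:28],P5@[25:28]
pos 29 'b': at 4 ·f
pos 30 'a': at 5
pos 31 'b': at 6  → match P0@[26:31]
pos 32 'c': at 12 ·f
pos 33 'c': at 16 ·f
pos 34 'a': at 17
pos 35 'a': at 7 ·f

Result: [[3,5],[8,2],[17,2],[25,3],[28,1],[28,5],[31,0]]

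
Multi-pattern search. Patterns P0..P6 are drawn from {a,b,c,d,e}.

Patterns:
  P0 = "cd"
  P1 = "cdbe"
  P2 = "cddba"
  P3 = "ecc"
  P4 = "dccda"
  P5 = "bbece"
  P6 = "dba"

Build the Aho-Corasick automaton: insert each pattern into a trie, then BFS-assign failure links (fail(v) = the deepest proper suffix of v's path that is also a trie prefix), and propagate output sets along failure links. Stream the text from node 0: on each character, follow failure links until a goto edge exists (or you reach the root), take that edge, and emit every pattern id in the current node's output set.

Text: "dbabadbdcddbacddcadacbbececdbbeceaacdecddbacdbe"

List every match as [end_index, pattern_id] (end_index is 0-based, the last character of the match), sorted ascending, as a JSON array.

Build:
Trie nodes:
  n0 'ε': b→16 c→1 d→11 e→8
  n1 'c': d→2
  n2 'cd': b→3 d→5  [P0 ends]
  n3 'cdb': e→4
  n4 'cdbe': ·  [P1 ends]
  n5 'cdd': b→6
  n6 'cddb': a→7
  n7 'cddba': ·  [P2 ends]
  n8 'e': c→9
  n9 'ec': c→10
  n10 'ecc': ·  [P3 ends]
  n11 'd': b→21 c→12
  n12 'dc': c→13
  n13 'dcc': d→14
  n14 'dccd': a→15
  n15 'dccda': ·  [P4 ends]
  n16 'b': b→17
  n17 'bb': e→18
  n18 'bbe': c→19
  n19 'bbec': e→20
  n20 'bbece': ·  [P5 ends]
  n21 'db': a→22
  n22 'dba': ·  [P6 ends]

Failure links (BFS by depth):
  n1('c'): parent n0 fail=0; on 'c' 0 → fail=0;  out ∅∪∅=∅
  n8('e'): parent n0 fail=0; on 'e' 0 → fail=0;  out ∅∪∅=∅
  n11('d'): parent n0 fail=0; on 'd' 0 → fail=0;  out ∅∪∅=∅
  n16('b'): parent n0 fail=0; on 'b' 0 → fail=0;  out ∅∪∅=∅
  n2('cd'): parent n1 fail=0; on 'd' 0 → fail=11;  out {0}∪∅={0}
  n9('ec'): parent n8 fail=0; on 'c' 0 → fail=1;  out ∅∪∅=∅
  n12('dc'): parent n11 fail=0; on 'c' 0 → fail=1;  out ∅∪∅=∅
  n17('bb'): parent n16 fail=0; on 'b' 0 → fail=16;  out ∅∪∅=∅
  n21('db'): parent n11 fail=0; on 'b' 0 → fail=16;  out ∅∪∅=∅
  n3('cdb'): parent n2 fail=11; on 'b' 11 → fail=21;  out ∅∪∅=∅
  n5('cdd'): parent n2 fail=11; on 'd' 11→0 → fail=11;  out ∅∪∅=∅
  n10('ecc'): parent n9 fail=1; on 'c' 1→0 → fail=1;  out {3}∪∅={3}
  n13('dcc'): parent n12 fail=1; on 'c' 1→0 → fail=1;  out ∅∪∅=∅
  n18('bbe'): parent n17 fail=16; on 'e' 16→0 → fail=8;  out ∅∪∅=∅
  n22('dba'): parent n21 fail=16; on 'a' 16→0 → fail=0;  out {6}∪∅={6}
  n4('cdbe'): parent n3 fail=21; on 'e' 21→16→0 → fail=8;  out {1}∪∅={1}
  n6('cddb'): parent n5 fail=11; on 'b' 11 → fail=21;  out ∅∪∅=∅
  n14('dccd'): parent n13 fail=1; on 'd' 1 → fail=2;  out ∅∪{0}={0}
  n19('bbec'): parent n18 fail=8; on 'c' 8 → fail=9;  out ∅∪∅=∅
  n7('cddba'): parent n6 fail=21; on 'a' 21 → fail=22;  out {2}∪{6}={2,6}
  n15('dccda'): parent n14 fail=2; on 'a' 2→11→0 → fail=0;  out {4}∪∅={4}
  n20('bbece'): parent n19 fail=9; on 'e' 9→1→0 → fail=8;  out {5}∪∅={5}

Scan:
pos 0 'd': at 11
pos 1 'b': at 21
pos 2 'a': at 22  → match P6@[0:2]
pos 3 'b': at 16 (fail-walked)
pos 4 'a': at 0 (fail-walked)
pos 5 'd': at 11
pos 6 'b': at 21
pos 7 'd': at 11 (fail-walked)
pos 8 'c': at 12
pos 9 'd': at 2 (fail-walked)  → match P0@[8:9]
pos 10 'd': at 5
pos 11 'b': at 6
pos 12 'a': at 7  → match P2@[8:12],P6@[10:12]
pos 13 'c': at 1 (fail-walked)
pos 14 'd': at 2  → match P0@[13:14]
pos 15 'd': at 5
pos 16 'c': at 12 (fail-walked)
pos 17 'a': at 0 (fail-walked)
pos 18 'd': at 11
pos 19 'a': at 0 (fail-walked)
pos 20 'c': at 1
pos 21 'b': at 16 (fail-walked)
pos 22 'b': at 17
pos 23 'e': at 18
pos 24 'c': at 19
pos 25 'e': at 20  → match P5@[21:25]
pos 26 'c': at 9 (fail-walked)
pos 27 'd': at 2 (fail-walked)  → match P0@[26:27]
pos 28 'b': at 3
pos 29 'b': at 17 (fail-walked)
pos 30 'e': at 18
pos 31 'c': at 19
pos 32 'e': at 20  → match P5@[28:32]
pos 33 'a': at 0 (fail-walked)
pos 34 'a': at 0
pos 35 'c': at 1
pos 36 'd': at 2  → match P0@[35:36]
pos 37 'e': at 8 (fail-walked)
pos 38 'c': at 9
pos 39 'd': at 2 (fail-walked)  → match P0@[38:39]
pos 40 'd': at 5
pos 41 'b': at 6
pos 42 'a': at 7  → match P2@[38:42],P6@[40:42]
pos 43 'c': at 1 (fail-walked)
pos 44 'd': at 2  → match P0@[43:44]
pos 45 'b': at 3
pos 46 'e': at 4  → match P1@[43:46]

All matches (sorted): [[2,6],[9,0],[12,2],[12,6],[14,0],[25,5],[27,0],[32,5],[36,0],[39,0],[42,2],[42,6],[44,0],[46,1]]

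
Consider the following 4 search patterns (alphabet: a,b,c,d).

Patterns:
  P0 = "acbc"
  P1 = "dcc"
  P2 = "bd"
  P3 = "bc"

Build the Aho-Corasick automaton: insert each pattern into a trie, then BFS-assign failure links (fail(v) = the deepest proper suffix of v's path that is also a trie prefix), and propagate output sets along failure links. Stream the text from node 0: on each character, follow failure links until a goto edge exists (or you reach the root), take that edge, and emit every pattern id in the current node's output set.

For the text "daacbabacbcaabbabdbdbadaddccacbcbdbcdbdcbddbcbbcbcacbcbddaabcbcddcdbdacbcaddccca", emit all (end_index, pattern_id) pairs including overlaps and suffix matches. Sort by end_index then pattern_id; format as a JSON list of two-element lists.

Build automaton:
Trie nodes:
  n0 'ε': a→1 b→8 d→5
  n1 'a': c→2
  n2 'ac': b→3
  n3 'acb': c→4
  n4 'acbc': ·  ←P0
  n5 'd': c→6
  n6 'dc': c→7
  n7 'dcc': ·  ←P1
  n8 'b': c→10 d→9
  n9 'bd': ·  ←P2
  n10 'bc': ·  ←P3

Failure links (BFS by depth):
  fail(1) 'a': from fail(0)=0 chase 'a': 0 ⇒ 0;  out=∅∪out(0)=∅
  fail(5) 'd': from fail(0)=0 chase 'd': 0 ⇒ 0;  out=∅∪out(0)=∅
  fail(8) 'b': from fail(0)=0 chase 'b': 0 ⇒ 0;  out=∅∪out(0)=∅
  fail(2) 'ac': from fail(1)=0 chase 'c': 0 ⇒ 0;  out=∅∪out(0)=∅
  fail(6) 'dc': from fail(5)=0 chase 'c': 0 ⇒ 0;  out=∅∪out(0)=∅
  fail(9) 'bd': from fail(8)=0 chase 'd': 0 ⇒ 5;  out={2}∪out(5)={2}
  fail(10) 'bc': from fail(8)=0 chase 'c': 0 ⇒ 0;  out={3}∪out(0)={3}
  fail(3) 'acb': from fail(2)=0 chase 'b': 0 ⇒ 8;  out=∅∪out(8)=∅
  fail(7) 'dcc': from fail(6)=0 chase 'c': 0 ⇒ 0;  out={1}∪out(0)={1}
  fail(4) 'acbc': from fail(3)=8 chase 'c': 8 ⇒ 10;  out={0}∪out(10)={0,3}

Text stream:
pos 0 'd': at 5
pos 1 'a': at 1 (fail-walked)
pos 2 'a': at 1 (fail-walked)
pos 3 'c': at 2
pos 4 'b': at 3
pos 5 'a': at 1 (fail-walked)
pos 6 'b': at 8 (fail-walked)
pos 7 'a': at 1 (fail-walked)
pos 8 'c': at 2
pos 9 'b': at 3
pos 10 'c': at 4  ** P0@[7:10],P3@[9:10]
pos 11 'a': at 1 (fail-walked)
pos 12 'a': at 1 (fail-walked)
pos 13 'b': at 8 (fail-walked)
pos 14 'b': at 8 (fail-walked)
pos 15 'a': at 1 (fail-walked)
pos 16 'b': at 8 (fail-walked)
pos 17 'd': at 9  ** P2@[16:17]
pos 18 'b': at 8 (fail-walked)
pos 19 'd': at 9  ** P2@[18:19]
pos 20 'b': at 8 (fail-walked)
pos 21 'a': at 1 (fail-walked)
pos 22 'd': at 5 (fail-walked)
pos 23 'a': at 1 (fail-walked)
pos 24 'd': at 5 (fail-walked)
pos 25 'd': at 5 (fail-walked)
pos 26 'c': at 6
pos 27 'c': at 7  ** P1@[25:27]
pos 28 'a': at 1 (fail-walked)
pos 29 'c': at 2
pos 30 'b': at 3
pos 31 'c': at 4  ** P0@[28:31],P3@[30:31]
pos 32 'b': at 8 (fail-walked)
pos 33 'd': at 9  ** P2@[32:33]
pos 34 'b': at 8 (fail-walked)
pos 35 'c': at 10  ** P3@[34:35]
pos 36 'd': at 5 (fail-walked)
pos 37 'b': at 8 (fail-walked)
pos 38 'd': at 9  ** P2@[37:38]
pos 39 'c': at 6 (fail-walked)
pos 40 'b': at 8 (fail-walked)
pos 41 'd': at 9  ** P2@[40:41]
pos 42 'd': at 5 (fail-walked)
pos 43 'b': at 8 (fail-walked)
pos 44 'c': at 10  ** P3@[43:44]
pos 45 'b': at 8 (fail-walked)
pos 46 'b': at 8 (fail-walked)
pos 47 'c': at 10  ** P3@[46:47]
pos 48 'b': at 8 (fail-walked)
pos 49 'c': at 10  ** P3@[48:49]
pos 50 'a': at 1 (fail-walked)
pos 51 'c': at 2
pos 52 'b': at 3
pos 53 'c': at 4  ** P0@[50:53],P3@[52:53]
pos 54 'b': at 8 (fail-walked)
pos 55 'd': at 9  ** P2@[54:55]
pos 56 'd': at 5 (fail-walked)
pos 57 'a': at 1 (fail-walked)
pos 58 'a': at 1 (fail-walked)
pos 59 'b': at 8 (fail-walked)
pos 60 'c': at 10  ** P3@[59:60]
pos 61 'b': at 8 (fail-walked)
pos 62 'c': at 10  ** P3@[61:62]
pos 63 'd': at 5 (fail-walked)
pos 64 'd': at 5 (fail-walked)
pos 65 'c': at 6
pos 66 'd': at 5 (fail-walked)
pos 67 'b': at 8 (fail-walked)
pos 68 'd': at 9  ** P2@[67:68]
pos 69 'a': at 1 (fail-walked)
pos 70 'c': at 2
pos 71 'b': at 3
pos 72 'c': at 4  ** P0@[69:72],P3@[71:72]
pos 73 'a': at 1 (fail-walked)
pos 74 'd': at 5 (fail-walked)
pos 75 'd': at 5 (fail-walked)
pos 76 'c': at 6
pos 77 'c': at 7  ** P1@[75:77]
pos 78 'c': at 0 (fail-walked)
pos 79 'a': at 1

Matches: [[10,0],[10,3],[17,2],[19,2],[27,1],[31,0],[31,3],[33,2],[35,3],[38,2],[41,2],[44,3],[47,3],[49,3],[53,0],[53,3],[55,2],[60,3],[62,3],[68,2],[72,0],[72,3],[77,1]]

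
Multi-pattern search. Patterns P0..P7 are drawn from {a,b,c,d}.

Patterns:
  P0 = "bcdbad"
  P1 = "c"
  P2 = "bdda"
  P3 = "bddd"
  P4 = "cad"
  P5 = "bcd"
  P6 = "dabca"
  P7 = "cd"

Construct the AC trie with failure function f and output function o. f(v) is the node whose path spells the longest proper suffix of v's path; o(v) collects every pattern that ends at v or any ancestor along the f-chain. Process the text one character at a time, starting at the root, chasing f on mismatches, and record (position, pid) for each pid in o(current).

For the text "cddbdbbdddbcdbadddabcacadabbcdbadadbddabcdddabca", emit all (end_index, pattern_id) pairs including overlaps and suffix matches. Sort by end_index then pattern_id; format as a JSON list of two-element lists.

Build:
Trie nodes:
  0='ε' goto b→1 c→7 d→14
  1='b' goto c→2 d→8
  2='bc' goto d→3
  3='bcd' goto b→4  ←P5
  4='bcdb' goto a→5
  5='bcdba' goto d→6
  6='bcdbad' goto ·  ←P0
  7='c' goto a→12 d→19  ←P1
  8='bd' goto d→9
  9='bdd' goto a→10 d→11
  10='bdda' goto ·  ←P2
  11='bddd' goto ·  ←P3
  12='ca' goto d→13
  13='cad' goto ·  ←P4
  14='d' goto a→15
  15='da' goto b→16
  16='dab' goto c→17
  17='dabc' goto a→18
  18='dabca' goto ·  ←P6
  19='cd' goto ·  ←P7

BFS fail/out derivation:
  n1('b'): parent n0 fail=0; on 'b' 0 → fail=0;  out ∅∪∅=∅
  n7('c'): parent n0 fail=0; on 'c' 0 → fail=0;  out {1}∪∅={1}
  n14('d'): parent n0 fail=0; on 'd' 0 → fail=0;  out ∅∪∅=∅
  n2('bc'): parent n1 fail=0; on 'c' 0 → fail=7;  out ∅∪{1}={1}
  n8('bd'): parent n1 fail=0; on 'd' 0 → fail=14;  out ∅∪∅=∅
  n12('ca'): parent n7 fail=0; on 'a' 0 → fail=0;  out ∅∪∅=∅
  n15('da'): parent n14 fail=0; on 'a' 0 → fail=0;  out ∅∪∅=∅
  n19('cd'): parent n7 fail=0; on 'd' 0 → fail=14;  out {7}∪∅={7}
  n3('bcd'): parent n2 fail=7; on 'd' 7 → fail=19;  out {5}∪{7}={5,7}
  n9('bdd'): parent n8 fail=14; on 'd' 14→0 → fail=14;  out ∅∪∅=∅
  n13('cad'): parent n12 fail=0; on 'd' 0 → fail=14;  out {4}∪∅={4}
  n16('dab'): parent n15 fail=0; on 'b' 0 → fail=1;  out ∅∪∅=∅
  n4('bcdb'): parent n3 fail=19; on 'b' 19→14→0 → fail=1;  out ∅∪∅=∅
  n10('bdda'): parent n9 fail=14; on 'a' 14 → fail=15;  out {2}∪∅={2}
  n11('bddd'): parent n9 fail=14; on 'd' 14→0 → fail=14;  out {3}∪∅={3}
  n17('dabc'): parent n16 fail=1; on 'c' 1 → fail=2;  out ∅∪{1}={1}
  n5('bcdba'): parent n4 fail=1; on 'a' 1→0 → fail=0;  out ∅∪∅=∅
  n18('dabca'): parent n17 fail=2; on 'a' 2→7 → fail=12;  out {6}∪∅={6}
  n6('bcdbad'): parent n5 fail=0; on 'd' 0 → fail=14;  out {0}∪∅={0}

Text stream:
i=0 'c': node 0→7  emit P1@[0:0]
i=1 'd': node 7→19  emit P7@[0:1]
i=2 'd': node 19→14 ·f
i=3 'b': node 14→1 ·f
i=4 'd': node 1→8
i=5 'b': node 8→1 ·f
i=6 'b': node 1→1 ·f
i=7 'd': node 1→8
i=8 'd': node 8→9
i=9 'd': node 9→11  emit P3@[6:9]
i=10 'b': node 11→1 ·f
i=11 'c': node 1→2  emit P1@[11:11]
i=12 'd': node 2→3  emit P5@[10:12],P7@[11:12]
i=13 'b': node 3→4
i=14 'a': node 4→5
i=15 'd': node 5→6  emit P0@[10:15]
i=16 'd': node 6→14 ·f
i=17 'd': node 14→14 ·f
i=18 'a': node 14→15
i=19 'b': node 15→16
i=20 'c': node 16→17  emit P1@[20:20]
i=21 'a': node 17→18  emit P6@[17:21]
i=22 'c': node 18→7 ·f  emit P1@[22:22]
i=23 'a': node 7→12
i=24 'd': node 12→13  emit P4@[22:24]
i=25 'a': node 13→15 ·f
i=26 'b': node 15→16
i=27 'b': node 16→1 ·f
i=28 'c': node 1→2  emit P1@[28:28]
i=29 'd': node 2→3  emit P5@[27:29],P7@[28:29]
i=30 'b': node 3→4
i=31 'a': node 4→5
i=32 'd': node 5→6  emit P0@[27:32]
i=33 'a': node 6→15 ·f
i=34 'd': node 15→14 ·f
i=35 'b': node 14→1 ·f
i=36 'd': node 1→8
i=37 'd': node 8→9
i=38 'a': node 9→10  emit P2@[35:38]
i=39 'b': node 10→16 ·f
i=40 'c': node 16→17  emit P1@[40:40]
i=41 'd': node 17→3 ·f  emit P5@[39:41],P7@[40:41]
i=42 'd': node 3→14 ·f
i=43 'd': node 14→14 ·f
i=44 'a': node 14→15
i=45 'b': node 15→16
i=46 'c': node 16→17  emit P1@[46:46]
i=47 'a': node 17→18  emit P6@[43:47]

Result: [[0,1],[1,7],[9,3],[11,1],[12,5],[12,7],[15,0],[20,1],[21,6],[22,1],[24,4],[28,1],[29,5],[29,7],[32,0],[38,2],[40,1],[41,5],[41,7],[46,1],[47,6]]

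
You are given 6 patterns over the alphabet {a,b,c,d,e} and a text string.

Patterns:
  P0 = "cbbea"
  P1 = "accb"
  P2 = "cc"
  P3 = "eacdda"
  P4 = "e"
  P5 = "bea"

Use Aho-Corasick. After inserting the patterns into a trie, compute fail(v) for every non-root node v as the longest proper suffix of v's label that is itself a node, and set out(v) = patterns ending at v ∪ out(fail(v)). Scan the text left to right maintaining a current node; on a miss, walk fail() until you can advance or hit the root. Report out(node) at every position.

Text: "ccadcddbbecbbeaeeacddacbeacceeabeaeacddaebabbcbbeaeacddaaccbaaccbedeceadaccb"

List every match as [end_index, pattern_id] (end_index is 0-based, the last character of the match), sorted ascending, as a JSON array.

Build:
Trie nodes:
  n0 'ε': a→6 b→17 c→1 e→11
  n1 'c': b→2 c→10
  n2 'cb': b→3
  n3 'cbb': e→4
  n4 'cbbe': a→5
  n5 'cbbea': ·  [P0 ends]
  n6 'a': c→7
  n7 'ac': c→8
  n8 'acc': b→9
  n9 'accb': ·  [P1 ends]
  n10 'cc': ·  [P2 ends]
  n11 'e': a→12  [P4 ends]
  n12 'ea': c→13
  n13 'eac': d→14
  n14 'eacd': d→15
  n15 'eacdd': a→16
  n16 'eacdda': ·  [P3 ends]
  n17 'b': e→18
  n18 'be': a→19
  n19 'bea': ·  [P5 ends]

Failure links (BFS by depth):
  n1('c'): parent n0 fail=0; on 'c' 0 → fail=0;  out ∅∪∅=∅
  n6('a'): parent n0 fail=0; on 'a' 0 → fail=0;  out ∅∪∅=∅
  n11('e'): parent n0 fail=0; on 'e' 0 → fail=0;  out {4}∪∅={4}
  n17('b'): parent n0 fail=0; on 'b' 0 → fail=0;  out ∅∪∅=∅
  n2('cb'): parent n1 fail=0; on 'b' 0 → fail=17;  out ∅∪∅=∅
  n7('ac'): parent n6 fail=0; on 'c' 0 → fail=1;  out ∅∪∅=∅
  n10('cc'): parent n1 fail=0; on 'c' 0 → fail=1;  out {2}∪∅={2}
  n12('ea'): parent n11 fail=0; on 'a' 0 → fail=6;  out ∅∪∅=∅
  n18('be'): parent n17 fail=0; on 'e' 0 → fail=11;  out ∅∪{4}={4}
  n3('cbb'): parent n2 fail=17; on 'b' 17→0 → fail=17;  out ∅∪∅=∅
  n8('acc'): parent n7 fail=1; on 'c' 1 → fail=10;  out ∅∪{2}={2}
  n13('eac'): parent n12 fail=6; on 'c' 6 → fail=7;  out ∅∪∅=∅
  n19('bea'): parent n18 fail=11; on 'a' 11 → fail=12;  out {5}∪∅={5}
  n4('cbbe'): parent n3 fail=17; on 'e' 17 → fail=18;  out ∅∪{4}={4}
  n9('accb'): parent n8 fail=10; on 'b' 10→1 → fail=2;  out {1}∪∅={1}
  n14('eacd'): parent n13 fail=7; on 'd' 7→1→0 → fail=0;  out ∅∪∅=∅
  n5('cbbea'): parent n4 fail=18; on 'a' 18 → fail=19;  out {0}∪{5}={0,5}
  n15('eacdd'): parent n14 fail=0; on 'd' 0 → fail=0;  out ∅∪∅=∅
  n16('eacdda'): parent n15 fail=0; on 'a' 0 → fail=6;  out {3}∪∅={3}

Text stream:
i=0 'c': node 0→1
i=1 'c': node 1→10  emit P2@[0:1]
i=2 'a': node 10→6 (via fail)
i=3 'd': node 6→0 (via fail)
i=4 'c': node 0→1
i=5 'd': node 1→0 (via fail)
i=6 'd': node 0→0
i=7 'b': node 0→17
i=8 'b': node 17→17 (via fail)
i=9 'e': node 17→18  emit P4@[9:9]
i=10 'c': node 18→1 (via fail)
i=11 'b': node 1→2
i=12 'b': node 2→3
i=13 'e': node 3→4  emit P4@[13:13]
i=14 'a': node 4→5  emit P0@[10:14],P5@[12:14]
i=15 'e': node 5→11 (via fail)  emit P4@[15:15]
i=16 'e': node 11→11 (via fail)  emit P4@[16:16]
i=17 'a': node 11→12
i=18 'c': node 12→13
i=19 'd': node 13→14
i=20 'd': node 14→15
i=21 'a': node 15→16  emit P3@[16:21]
i=22 'c': node 16→7 (via fail)
i=23 'b': node 7→2 (via fail)
i=24 'e': node 2→18 (via fail)  emit P4@[24:24]
i=25 'a': node 18→19  emit P5@[23:25]
i=26 'c': node 19→13 (via fail)
i=27 'c': node 13→8 (via fail)  emit P2@[26:27]
i=28 'e': node 8→11 (via fail)  emit P4@[28:28]
i=29 'e': node 11→11 (via fail)  emit P4@[29:29]
i=30 'a': node 11→12
i=31 'b': node 12→17 (via fail)
i=32 'e': node 17→18  emit P4@[32:32]
i=33 'a': node 18→19  emit P5@[31:33]
i=34 'e': node 19→11 (via fail)  emit P4@[34:34]
i=35 'a': node 11→12
i=36 'c': node 12→13
i=37 'd': node 13→14
i=38 'd': node 14→15
i=39 'a': node 15→16  emit P3@[34:39]
i=40 'e': node 16→11 (via fail)  emit P4@[40:40]
i=41 'b': node 11→17 (via fail)
i=42 'a': node 17→6 (via fail)
i=43 'b': node 6→17 (via fail)
i=44 'b': node 17→17 (via fail)
i=45 'c': node 17→1 (via fail)
i=46 'b': node 1→2
i=47 'b': node 2→3
i=48 'e': node 3→4  emit P4@[48:48]
i=49 'a': node 4→5  emit P0@[45:49],P5@[47:49]
i=50 'e': node 5→11 (via fail)  emit P4@[50:50]
i=51 'a': node 11→12
i=52 'c': node 12→13
i=53 'd': node 13→14
i=54 'd': node 14→15
i=55 'a': node 15→16  emit P3@[50:55]
i=56 'a': node 16→6 (via fail)
i=57 'c': node 6→7
i=58 'c': node 7→8  emit P2@[57:58]
i=59 'b': node 8→9  emit P1@[56:59]
i=60 'a': node 9→6 (via fail)
i=61 'a': node 6→6 (via fail)
i=62 'c': node 6→7
i=63 'c': node 7→8  emit P2@[62:63]
i=64 'b': node 8→9  emit P1@[61:64]
i=65 'e': node 9→18 (via fail)  emit P4@[65:65]
i=66 'd': node 18→0 (via fail)
i=67 'e': node 0→11  emit P4@[67:67]
i=68 'c': node 11→1 (via fail)
i=69 'e': node 1→11 (via fail)  emit P4@[69:69]
i=70 'a': node 11→12
i=71 'd': node 12→0 (via fail)
i=72 'a': node 0→6
i=73 'c': node 6→7
i=74 'c': node 7→8  emit P2@[73:74]
i=75 'b': node 8→9  emit P1@[72:75]

All matches (sorted): [[1,2],[9,4],[13,4],[14,0],[14,5],[15,4],[16,4],[21,3],[24,4],[25,5],[27,2],[28,4],[29,4],[32,4],[33,5],[34,4],[39,3],[40,4],[48,4],[49,0],[49,5],[50,4],[55,3],[58,2],[59,1],[63,2],[64,1],[65,4],[67,4],[69,4],[74,2],[75,1]]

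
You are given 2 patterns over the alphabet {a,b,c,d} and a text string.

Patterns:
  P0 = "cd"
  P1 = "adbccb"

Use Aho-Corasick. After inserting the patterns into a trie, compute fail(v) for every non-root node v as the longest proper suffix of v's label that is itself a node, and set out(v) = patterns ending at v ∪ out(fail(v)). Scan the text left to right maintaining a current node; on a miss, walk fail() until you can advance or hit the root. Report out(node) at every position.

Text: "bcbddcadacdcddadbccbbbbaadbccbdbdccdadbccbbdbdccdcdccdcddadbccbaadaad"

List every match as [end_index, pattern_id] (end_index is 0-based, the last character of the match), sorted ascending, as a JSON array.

Build:
Trie nodes:
  0='ε' goto a→3 c→1
  1='c' goto d→2
  2='cd' goto ·  ←P0
  3='a' goto d→4
  4='ad' goto b→5
  5='adb' goto c→6
  6='adbc' goto c→7
  7='adbcc' goto b→8
  8='adbccb' goto ·  ←P1

Failure links (BFS by depth):
  fail(1) 'c': from fail(0)=0 chase 'c': 0 ⇒ 0;  out=∅∪out(0)=∅
  fail(3) 'a': from fail(0)=0 chase 'a': 0 ⇒ 0;  out=∅∪out(0)=∅
  fail(2) 'cd': from fail(1)=0 chase 'd': 0 ⇒ 0;  out={0}∪out(0)={0}
  fail(4) 'ad': from fail(3)=0 chase 'd': 0 ⇒ 0;  out=∅∪out(0)=∅
  fail(5) 'adb': from fail(4)=0 chase 'b': 0 ⇒ 0;  out=∅∪out(0)=∅
  fail(6) 'adbc': from fail(5)=0 chase 'c': 0 ⇒ 1;  out=∅∪out(1)=∅
  fail(7) 'adbcc': from fail(6)=1 chase 'c': 1→0 ⇒ 1;  out=∅∪out(1)=∅
  fail(8) 'adbccb': from fail(7)=1 chase 'b': 1→0 ⇒ 0;  out={1}∪out(0)={1}

Scan:
i=0 'b': node 0→0
i=1 'c': node 0→1
i=2 'b': node 1→0 ·f
i=3 'd': node 0→0
i=4 'd': node 0→0
i=5 'c': node 0→1
i=6 'a': node 1→3 ·f
i=7 'd': node 3→4
i=8 'a': node 4→3 ·f
i=9 'c': node 3→1 ·f
i=10 'd': node 1→2  ** P0@[9:10]
i=11 'c': node 2→1 ·f
i=12 'd': node 1→2  ** P0@[11:12]
i=13 'd': node 2→0 ·f
i=14 'a': node 0→3
i=15 'd': node 3→4
i=16 'b': node 4→5
i=17 'c': node 5→6
i=18 'c': node 6→7
i=19 'b': node 7→8  ** P1@[14:19]
i=20 'b': node 8→0 ·f
i=21 'b': node 0→0
i=22 'b': node 0→0
i=23 'a': node 0→3
i=24 'a': node 3→3 ·f
i=25 'd': node 3→4
i=26 'b': node 4→5
i=27 'c': node 5→6
i=28 'c': node 6→7
i=29 'b': node 7→8  ** P1@[24:29]
i=30 'd': node 8→0 ·f
i=31 'b': node 0→0
i=32 'd': node 0→0
i=33 'c': node 0→1
i=34 'c': node 1→1 ·f
i=35 'd': node 1→2  ** P0@[34:35]
i=36 'a': node 2→3 ·f
i=37 'd': node 3→4
i=38 'b': node 4→5
i=39 'c': node 5→6
i=40 'c': node 6→7
i=41 'b': node 7→8  ** P1@[36:41]
i=42 'b': node 8→0 ·f
i=43 'd': node 0→0
i=44 'b': node 0→0
i=45 'd': node 0→0
i=46 'c': node 0→1
i=47 'c': node 1→1 ·f
i=48 'd': node 1→2  ** P0@[47:48]
i=49 'c': node 2→1 ·f
i=50 'd': node 1→2  ** P0@[49:50]
i=51 'c': node 2→1 ·f
i=52 'c': node 1→1 ·f
i=53 'd': node 1→2  ** P0@[52:53]
i=54 'c': node 2→1 ·f
i=55 'd': node 1→2  ** P0@[54:55]
i=56 'd': node 2→0 ·f
i=57 'a': node 0→3
i=58 'd': node 3→4
i=59 'b': node 4→5
i=60 'c': node 5→6
i=61 'c': node 6→7
i=62 'b': node 7→8  ** P1@[57:62]
i=63 'a': node 8→3 ·f
i=64 'a': node 3→3 ·f
i=65 'd': node 3→4
i=66 'a': node 4→3 ·f
i=67 'a': node 3→3 ·f
i=68 'd': node 3→4

Result: [[10,0],[12,0],[19,1],[29,1],[35,0],[41,1],[48,0],[50,0],[53,0],[55,0],[62,1]]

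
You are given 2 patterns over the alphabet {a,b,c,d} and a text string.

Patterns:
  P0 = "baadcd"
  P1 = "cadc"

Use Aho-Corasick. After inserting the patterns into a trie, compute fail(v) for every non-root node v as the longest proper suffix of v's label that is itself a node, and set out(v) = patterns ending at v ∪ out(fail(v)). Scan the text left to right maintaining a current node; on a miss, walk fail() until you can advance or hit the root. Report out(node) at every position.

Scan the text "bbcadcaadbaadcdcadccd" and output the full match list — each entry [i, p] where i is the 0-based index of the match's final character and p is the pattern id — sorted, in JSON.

Build:
Trie nodes:
  0='ε' goto b→1 c→7
  1='b' goto a→2
  2='ba' goto a→3
  3='baa' goto d→4
  4='baad' goto c→5
  5='baadc' goto d→6
  6='baadcd' goto ·  [P0 ends]
  7='c' goto a→8
  8='ca' goto d→9
  9='cad' goto c→10
  10='cadc' goto ·  [P1 ends]

BFS fail/out derivation:
  n1('b'): parent n0 fail=0; on 'b' 0 → fail=0;  out ∅∪∅=∅
  n7('c'): parent n0 fail=0; on 'c' 0 → fail=0;  out ∅∪∅=∅
  n2('ba'): parent n1 fail=0; on 'a' 0 → fail=0;  out ∅∪∅=∅
  n8('ca'): parent n7 fail=0; on 'a' 0 → fail=0;  out ∅∪∅=∅
  n3('baa'): parent n2 fail=0; on 'a' 0 → fail=0;  out ∅∪∅=∅
  n9('cad'): parent n8 fail=0; on 'd' 0 → fail=0;  out ∅∪∅=∅
  n4('baad'): parent n3 fail=0; on 'd' 0 → fail=0;  out ∅∪∅=∅
  n10('cadc'): parent n9 fail=0; on 'c' 0 → fail=7;  out {1}∪∅={1}
  n5('baadc'): parent n4 fail=0; on 'c' 0 → fail=7;  out ∅∪∅=∅
  n6('baadcd'): parent n5 fail=7; on 'd' 7→0 → fail=0;  out {0}∪∅={0}

Run:
pos 0 'b': at 1
pos 1 'b': at 1 (via fail)
pos 2 'c': at 7 (via fail)
pos 3 'a': at 8
pos 4 'd': at 9
pos 5 'c': at 10  ** P1@[2:5]
pos 6 'a': at 8 (via fail)
pos 7 'a': at 0 (via fail)
pos 8 'd': at 0
pos 9 'b': at 1
pos 10 'a': at 2
pos 11 'a': at 3
pos 12 'd': at 4
pos 13 'c': at 5
pos 14 'd': at 6  ** P0@[9:14]
pos 15 'c': at 7 (via fail)
pos 16 'a': at 8
pos 17 'd': at 9
pos 18 'c': at 10  ** P1@[15:18]
pos 19 'c': at 7 (via fail)
pos 20 'd': at 0 (via fail)

Result: [[5,1],[14,0],[18,1]]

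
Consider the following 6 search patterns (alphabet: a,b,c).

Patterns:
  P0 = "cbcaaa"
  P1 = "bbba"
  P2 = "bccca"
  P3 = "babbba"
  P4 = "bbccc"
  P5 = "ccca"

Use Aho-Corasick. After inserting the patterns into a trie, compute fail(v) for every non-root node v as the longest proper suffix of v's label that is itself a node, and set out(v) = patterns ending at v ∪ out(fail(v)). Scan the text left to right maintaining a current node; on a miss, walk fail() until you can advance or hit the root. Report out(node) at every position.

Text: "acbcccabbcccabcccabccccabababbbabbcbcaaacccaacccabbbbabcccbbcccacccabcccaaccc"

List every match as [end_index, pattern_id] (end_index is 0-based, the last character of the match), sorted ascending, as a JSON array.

Construct AC machine:
Trie nodes:
  0='ε' goto b→7 c→1
  1='c' goto b→2 c→23
  2='cb' goto c→3
  3='cbc' goto a→4
  4='cbca' goto a→5
  5='cbcaa' goto a→6
  6='cbcaaa' goto ·  ←P0
  7='b' goto a→15 b→8 c→11
  8='bb' goto b→9 c→20
  9='bbb' goto a→10
  10='bbba' goto ·  ←P1
  11='bc' goto c→12
  12='bcc' goto c→13
  13='bccc' goto a→14
  14='bccca' goto ·  ←P2
  15='ba' goto b→16
  16='bab' goto b→17
  17='babb' goto b→18
  18='babbb' goto a→19
  19='babbba' goto ·  ←P3
  20='bbc' goto c→21
  21='bbcc' goto c→22
  22='bbccc' goto ·  ←P4
  23='cc' goto c→24
  24='ccc' goto a→25
  25='ccca' goto ·  ←P5

Failure links (BFS by depth):
  n1('c'): parent n0 fail=0; on 'c' 0 → fail=0;  out ∅∪∅=∅
  n7('b'): parent n0 fail=0; on 'b' 0 → fail=0;  out ∅∪∅=∅
  n2('cb'): parent n1 fail=0; on 'b' 0 → fail=7;  out ∅∪∅=∅
  n8('bb'): parent n7 fail=0; on 'b' 0 → fail=7;  out ∅∪∅=∅
  n11('bc'): parent n7 fail=0; on 'c' 0 → fail=1;  out ∅∪∅=∅
  n15('ba'): parent n7 fail=0; on 'a' 0 → fail=0;  out ∅∪∅=∅
  n23('cc'): parent n1 fail=0; on 'c' 0 → fail=1;  out ∅∪∅=∅
  n3('cbc'): parent n2 fail=7; on 'c' 7 → fail=11;  out ∅∪∅=∅
  n9('bbb'): parent n8 fail=7; on 'b' 7 → fail=8;  out ∅∪∅=∅
  n12('bcc'): parent n11 fail=1; on 'c' 1 → fail=23;  out ∅∪∅=∅
  n16('bab'): parent n15 fail=0; on 'b' 0 → fail=7;  out ∅∪∅=∅
  n20('bbc'): parent n8 fail=7; on 'c' 7 → fail=11;  out ∅∪∅=∅
  n24('ccc'): parent n23 fail=1; on 'c' 1 → fail=23;  out ∅∪∅=∅
  n4('cbca'): parent n3 fail=11; on 'a' 11→1→0 → fail=0;  out ∅∪∅=∅
  n10('bbba'): parent n9 fail=8; on 'a' 8→7 → fail=15;  out {1}∪∅={1}
  n13('bccc'): parent n12 fail=23; on 'c' 23 → fail=24;  out ∅∪∅=∅
  n17('babb'): parent n16 fail=7; on 'b' 7 → fail=8;  out ∅∪∅=∅
  n21('bbcc'): parent n20 fail=11; on 'c' 11 → fail=12;  out ∅∪∅=∅
  n25('ccca'): parent n24 fail=23; on 'a' 23→1→0 → fail=0;  out {5}∪∅={5}
  n5('cbcaa'): parent n4 fail=0; on 'a' 0 → fail=0;  out ∅∪∅=∅
  n14('bccca'): parent n13 fail=24; on 'a' 24 → fail=25;  out {2}∪{5}={2,5}
  n18('babbb'): parent n17 fail=8; on 'b' 8 → fail=9;  out ∅∪∅=∅
  n22('bbccc'): parent n21 fail=12; on 'c' 12 → fail=13;  out {4}∪∅={4}
  n6('cbcaaa'): parent n5 fail=0; on 'a' 0 → fail=0;  out {0}∪∅={0}
  n19('babbba'): parent n18 fail=9; on 'a' 9 → fail=10;  out {3}∪{1}={1,3}

Text stream:
pos 0 'a': at 0
pos 1 'c': at 1
pos 2 'b': at 2
pos 3 'c': at 3
pos 4 'c': at 12 (via fail)
pos 5 'c': at 13
pos 6 'a': at 14  ** P2@[2:6],P5@[3:6]
pos 7 'b': at 7 (via fail)
pos 8 'b': at 8
pos 9 'c': at 20
pos 10 'c': at 21
pos 11 'c': at 22  ** P4@[7:11]
pos 12 'a': at 14 (via fail)  ** P2@[8:12],P5@[9:12]
pos 13 'b': at 7 (via fail)
pos 14 'c': at 11
pos 15 'c': at 12
pos 16 'c': at 13
pos 17 'a': at 14  ** P2@[13:17],P5@[14:17]
pos 18 'b': at 7 (via fail)
pos 19 'c': at 11
pos 20 'c': at 12
pos 21 'c': at 13
pos 22 'c': at 24 (via fail)
pos 23 'a': at 25  ** P5@[20:23]
pos 24 'b': at 7 (via fail)
pos 25 'a': at 15
pos 26 'b': at 16
pos 27 'a': at 15 (via fail)
pos 28 'b': at 16
pos 29 'b': at 17
pos 30 'b': at 18
pos 31 'a': at 19  ** P1@[28:31],P3@[26:31]
pos 32 'b': at 16 (via fail)
pos 33 'b': at 17
pos 34 'c': at 20 (via fail)
pos 35 'b': at 2 (via fail)
pos 36 'c': at 3
pos 37 'a': at 4
pos 38 'a': at 5
pos 39 'a': at 6  ** P0@[34:39]
pos 40 'c': at 1 (via fail)
pos 41 'c': at 23
pos 42 'c': at 24
pos 43 'a': at 25  ** P5@[40:43]
pos 44 'a': at 0 (via fail)
pos 45 'c': at 1
pos 46 'c': at 23
pos 47 'c': at 24
pos 48 'a': at 25  ** P5@[45:48]
pos 49 'b': at 7 (via fail)
pos 50 'b': at 8
pos 51 'b': at 9
pos 52 'b': at 9 (via fail)
pos 53 'a': at 10  ** P1@[50:53]
pos 54 'b': at 16 (via fail)
pos 55 'c': at 11 (via fail)
pos 56 'c': at 12
pos 57 'c': at 13
pos 58 'b': at 2 (via fail)
pos 59 'b': at 8 (via fail)
pos 60 'c': at 20
pos 61 'c': at 21
pos 62 'c': at 22  ** P4@[58:62]
pos 63 'a': at 14 (via fail)  ** P2@[59:63],P5@[60:63]
pos 64 'c': at 1 (via fail)
pos 65 'c': at 23
pos 66 'c': at 24
pos 67 'a': at 25  ** P5@[64:67]
pos 68 'b': at 7 (via fail)
pos 69 'c': at 11
pos 70 'c': at 12
pos 71 'c': at 13
pos 72 'a': at 14  ** P2@[68:72],P5@[69:72]
pos 73 'a': at 0 (via fail)
pos 74 'c': at 1
pos 75 'c': at 23
pos 76 'c': at 24

Result: [[6,2],[6,5],[11,4],[12,2],[12,5],[17,2],[17,5],[23,5],[31,1],[31,3],[39,0],[43,5],[48,5],[53,1],[62,4],[63,2],[63,5],[67,5],[72,2],[72,5]]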